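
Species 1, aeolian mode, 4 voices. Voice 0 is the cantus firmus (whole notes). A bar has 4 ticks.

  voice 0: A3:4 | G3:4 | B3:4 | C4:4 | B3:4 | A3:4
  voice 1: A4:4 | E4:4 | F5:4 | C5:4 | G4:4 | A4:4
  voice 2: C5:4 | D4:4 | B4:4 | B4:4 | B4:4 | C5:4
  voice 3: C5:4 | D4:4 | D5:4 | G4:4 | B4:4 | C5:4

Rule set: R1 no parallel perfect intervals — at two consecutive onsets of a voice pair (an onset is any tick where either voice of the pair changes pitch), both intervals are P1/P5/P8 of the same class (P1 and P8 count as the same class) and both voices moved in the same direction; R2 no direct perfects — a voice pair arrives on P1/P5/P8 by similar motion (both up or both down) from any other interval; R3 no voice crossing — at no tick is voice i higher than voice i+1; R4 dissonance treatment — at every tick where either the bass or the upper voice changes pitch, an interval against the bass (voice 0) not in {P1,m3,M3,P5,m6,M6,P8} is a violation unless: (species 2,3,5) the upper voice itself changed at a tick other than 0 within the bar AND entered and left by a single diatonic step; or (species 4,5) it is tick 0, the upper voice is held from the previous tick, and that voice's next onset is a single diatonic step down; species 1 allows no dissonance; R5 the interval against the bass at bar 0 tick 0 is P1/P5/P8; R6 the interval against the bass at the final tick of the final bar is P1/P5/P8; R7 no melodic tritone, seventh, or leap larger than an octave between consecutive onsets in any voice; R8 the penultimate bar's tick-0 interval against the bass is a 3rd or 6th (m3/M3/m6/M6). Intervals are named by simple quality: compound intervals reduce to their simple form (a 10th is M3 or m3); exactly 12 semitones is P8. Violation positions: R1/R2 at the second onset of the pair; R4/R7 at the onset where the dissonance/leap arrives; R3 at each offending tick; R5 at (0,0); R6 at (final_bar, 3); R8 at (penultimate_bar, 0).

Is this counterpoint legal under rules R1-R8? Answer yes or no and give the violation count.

No (32 violations)

bar 0: v0=A3 v1=A4 v2=C5 v3=C5 (m3)
bar 1: v0=G3 v1=E4 v2=D4 v3=D4 (P5)
bar 2: v0=B3 v1=F5 v2=B4 v3=D5 (m3)
bar 3: v0=C4 v1=C5 v2=B4 v3=G4 (P5)
bar 4: v0=B3 v1=G4 v2=B4 v3=B4 (P8)
bar 5: v0=A3 v1=A4 v2=C5 v3=C5 (m3)
  R5 @ bar0.0: opens on m3
  R5 @ bar0.0: opens on m3
  R1 @ bar1.0: C5/C5 P1 -> D4/D4 P1 similar
  R2 @ bar1.0: A3/C5 m3 -> G3/D4 P5 similar
  R2 @ bar1.0: A3/C5 m3 -> G3/D4 P5 similar
  R3 @ bar1.0: E4 above D4
  R7 @ bar1.0: C5->D4 leap 10st
  R7 @ bar1.0: C5->D4 leap 10st
  R3 @ bar1.1: E4 above D4
  R3 @ bar1.2: E4 above D4
  R3 @ bar1.3: E4 above D4
  R2 @ bar2.0: G3/D4 P5 -> B3/B4 P8 similar
  R3 @ bar2.0: F5 above B4
  R4 @ bar2.0: B3/F5 TT untreated
  R7 @ bar2.0: E4->F5 leap 13st
  R3 @ bar2.1: F5 above B4
  R3 @ bar2.2: F5 above B4
  R3 @ bar2.3: F5 above B4
  R3 @ bar3.0: C5 above B4
  R3 @ bar3.0: B4 above G4
  R4 @ bar3.0: C4/B4 M7 untreated
  R3 @ bar3.1: C5 above B4
  R3 @ bar3.1: B4 above G4
  R3 @ bar3.2: C5 above B4
  R3 @ bar3.2: B4 above G4
  R3 @ bar3.3: C5 above B4
  R3 @ bar3.3: B4 above G4
  R8 @ bar4.0: penult P8 not 3rd/6th
  R8 @ bar4.0: penult P8 not 3rd/6th
  R1 @ bar5.0: B4/B4 P1 -> C5/C5 P1 similar
  R6 @ bar5.3: closes on m3
  R6 @ bar5.3: closes on m3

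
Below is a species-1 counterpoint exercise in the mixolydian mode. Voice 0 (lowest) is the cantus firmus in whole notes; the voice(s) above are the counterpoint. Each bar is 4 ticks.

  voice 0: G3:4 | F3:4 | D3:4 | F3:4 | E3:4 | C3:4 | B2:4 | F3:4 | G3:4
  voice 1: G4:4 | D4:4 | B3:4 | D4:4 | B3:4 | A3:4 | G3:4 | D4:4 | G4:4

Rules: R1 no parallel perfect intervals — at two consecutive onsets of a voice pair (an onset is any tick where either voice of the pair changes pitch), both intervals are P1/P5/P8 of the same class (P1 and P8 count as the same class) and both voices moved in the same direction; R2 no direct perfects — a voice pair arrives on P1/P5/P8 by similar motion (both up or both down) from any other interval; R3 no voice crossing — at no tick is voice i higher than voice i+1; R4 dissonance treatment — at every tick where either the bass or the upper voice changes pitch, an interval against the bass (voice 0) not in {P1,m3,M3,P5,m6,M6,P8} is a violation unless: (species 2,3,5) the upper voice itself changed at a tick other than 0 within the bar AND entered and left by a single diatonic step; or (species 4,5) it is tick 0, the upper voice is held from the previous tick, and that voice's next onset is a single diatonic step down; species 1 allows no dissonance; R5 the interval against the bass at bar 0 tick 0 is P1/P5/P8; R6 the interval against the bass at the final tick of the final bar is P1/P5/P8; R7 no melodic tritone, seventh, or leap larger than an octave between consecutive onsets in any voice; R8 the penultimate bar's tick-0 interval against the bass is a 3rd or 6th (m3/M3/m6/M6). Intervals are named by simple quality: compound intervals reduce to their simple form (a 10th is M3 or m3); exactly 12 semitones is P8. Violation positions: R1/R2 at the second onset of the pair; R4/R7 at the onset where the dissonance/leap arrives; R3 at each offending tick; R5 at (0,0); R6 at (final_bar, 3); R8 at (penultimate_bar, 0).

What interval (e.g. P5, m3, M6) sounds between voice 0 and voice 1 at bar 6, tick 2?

voice 0=B2 voice 1=G3 -> m6

m6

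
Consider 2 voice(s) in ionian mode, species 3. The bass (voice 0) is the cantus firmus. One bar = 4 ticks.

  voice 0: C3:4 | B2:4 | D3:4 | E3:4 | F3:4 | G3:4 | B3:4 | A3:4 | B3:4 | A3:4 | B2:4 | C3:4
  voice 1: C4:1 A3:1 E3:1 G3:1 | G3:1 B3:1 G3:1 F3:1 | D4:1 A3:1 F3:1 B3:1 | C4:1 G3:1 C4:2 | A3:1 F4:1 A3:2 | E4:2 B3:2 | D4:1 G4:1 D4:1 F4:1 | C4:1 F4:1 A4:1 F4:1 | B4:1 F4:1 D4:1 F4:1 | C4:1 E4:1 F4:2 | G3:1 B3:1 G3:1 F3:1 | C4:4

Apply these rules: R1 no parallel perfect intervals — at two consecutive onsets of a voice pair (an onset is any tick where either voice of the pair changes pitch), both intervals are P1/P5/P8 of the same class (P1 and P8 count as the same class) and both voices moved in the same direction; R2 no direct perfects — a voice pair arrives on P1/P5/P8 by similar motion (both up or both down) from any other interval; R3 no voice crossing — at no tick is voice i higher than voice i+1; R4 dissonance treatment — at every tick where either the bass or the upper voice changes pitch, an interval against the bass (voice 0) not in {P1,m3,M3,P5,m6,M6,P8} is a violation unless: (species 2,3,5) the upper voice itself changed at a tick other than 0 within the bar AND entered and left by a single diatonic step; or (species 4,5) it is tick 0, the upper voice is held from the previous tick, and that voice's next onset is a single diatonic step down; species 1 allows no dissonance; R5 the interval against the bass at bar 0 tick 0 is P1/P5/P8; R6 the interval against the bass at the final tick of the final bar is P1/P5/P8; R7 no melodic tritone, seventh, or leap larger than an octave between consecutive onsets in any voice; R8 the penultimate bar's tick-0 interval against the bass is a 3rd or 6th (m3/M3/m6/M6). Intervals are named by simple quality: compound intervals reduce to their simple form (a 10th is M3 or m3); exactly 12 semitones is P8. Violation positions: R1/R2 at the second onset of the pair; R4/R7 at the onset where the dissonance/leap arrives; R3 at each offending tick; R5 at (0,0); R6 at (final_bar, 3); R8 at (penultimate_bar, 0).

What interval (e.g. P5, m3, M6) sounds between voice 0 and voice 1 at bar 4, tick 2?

M3

voice 0=F3 voice 1=A3 -> M3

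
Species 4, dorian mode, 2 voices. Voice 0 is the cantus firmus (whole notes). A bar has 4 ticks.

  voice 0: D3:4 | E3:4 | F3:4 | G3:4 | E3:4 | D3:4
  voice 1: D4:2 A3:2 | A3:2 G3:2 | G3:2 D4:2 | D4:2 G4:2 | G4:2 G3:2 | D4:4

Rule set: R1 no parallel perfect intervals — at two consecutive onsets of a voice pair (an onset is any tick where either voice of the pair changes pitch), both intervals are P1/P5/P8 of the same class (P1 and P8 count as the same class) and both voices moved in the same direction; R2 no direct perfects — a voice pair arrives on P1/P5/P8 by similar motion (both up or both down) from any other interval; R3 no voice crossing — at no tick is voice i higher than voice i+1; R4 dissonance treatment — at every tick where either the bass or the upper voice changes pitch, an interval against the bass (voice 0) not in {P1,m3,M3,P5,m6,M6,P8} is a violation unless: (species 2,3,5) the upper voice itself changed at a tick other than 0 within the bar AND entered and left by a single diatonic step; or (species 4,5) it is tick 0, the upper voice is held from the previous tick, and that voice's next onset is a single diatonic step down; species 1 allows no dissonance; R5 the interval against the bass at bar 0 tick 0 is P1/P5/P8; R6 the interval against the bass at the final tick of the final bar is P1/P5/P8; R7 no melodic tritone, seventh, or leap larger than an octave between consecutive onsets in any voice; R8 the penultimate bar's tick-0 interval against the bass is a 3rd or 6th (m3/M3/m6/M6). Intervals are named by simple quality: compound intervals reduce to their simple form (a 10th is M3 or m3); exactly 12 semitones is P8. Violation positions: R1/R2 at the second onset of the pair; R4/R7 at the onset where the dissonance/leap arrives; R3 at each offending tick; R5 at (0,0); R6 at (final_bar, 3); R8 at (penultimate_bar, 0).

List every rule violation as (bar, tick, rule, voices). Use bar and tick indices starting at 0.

bar 0: v0=D3 v1=D4 downbeat P8
bar 1: v0=E3 v1=A3 downbeat P4
bar 2: v0=F3 v1=G3 downbeat M2
bar 3: v0=G3 v1=D4 downbeat P5
bar 4: v0=E3 v1=G4 downbeat m3
bar 5: v0=D3 v1=D4 downbeat P8
  -> R4 @ bar 2 tick 0 v(0, 1): F3/G3 M2 untreated

(2, 0, R4, (0, 1))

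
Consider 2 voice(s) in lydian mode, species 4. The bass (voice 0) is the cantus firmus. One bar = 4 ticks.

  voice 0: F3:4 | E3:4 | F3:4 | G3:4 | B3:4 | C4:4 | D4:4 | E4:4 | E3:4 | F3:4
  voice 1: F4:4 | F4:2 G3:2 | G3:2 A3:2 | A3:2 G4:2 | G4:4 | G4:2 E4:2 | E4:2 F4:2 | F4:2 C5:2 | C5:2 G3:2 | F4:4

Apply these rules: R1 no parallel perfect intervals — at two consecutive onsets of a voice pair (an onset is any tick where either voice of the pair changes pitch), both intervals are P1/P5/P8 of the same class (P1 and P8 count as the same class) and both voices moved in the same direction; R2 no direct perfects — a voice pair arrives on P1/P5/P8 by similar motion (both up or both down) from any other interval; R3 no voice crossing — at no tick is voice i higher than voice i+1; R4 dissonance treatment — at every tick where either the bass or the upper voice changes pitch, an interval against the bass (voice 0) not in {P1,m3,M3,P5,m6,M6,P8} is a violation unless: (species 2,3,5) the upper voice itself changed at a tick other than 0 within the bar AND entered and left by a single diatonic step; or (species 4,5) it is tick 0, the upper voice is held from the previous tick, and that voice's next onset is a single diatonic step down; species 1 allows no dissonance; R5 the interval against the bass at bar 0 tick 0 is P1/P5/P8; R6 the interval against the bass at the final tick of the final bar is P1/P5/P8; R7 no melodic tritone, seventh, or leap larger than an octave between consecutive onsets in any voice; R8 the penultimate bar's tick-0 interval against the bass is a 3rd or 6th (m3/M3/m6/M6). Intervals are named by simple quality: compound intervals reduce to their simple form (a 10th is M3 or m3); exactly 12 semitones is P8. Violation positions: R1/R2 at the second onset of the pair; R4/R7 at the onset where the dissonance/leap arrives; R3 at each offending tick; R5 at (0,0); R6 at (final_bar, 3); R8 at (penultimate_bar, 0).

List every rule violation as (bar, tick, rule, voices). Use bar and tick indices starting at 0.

(1, 0, R4, (0, 1))
(1, 2, R7, (1,))
(2, 0, R4, (0, 1))
(3, 0, R4, (0, 1))
(3, 2, R7, (1,))
(6, 0, R4, (0, 1))
(7, 0, R4, (0, 1))
(8, 2, R7, (1,))
(9, 0, R2, (0, 1))
(9, 0, R7, (1,))

bar 0: v0=F3 v1=F4 downbeat P8
bar 1: v0=E3 v1=F4 downbeat m2
bar 2: v0=F3 v1=G3 downbeat M2
bar 3: v0=G3 v1=A3 downbeat M2
bar 4: v0=B3 v1=G4 downbeat m6
bar 5: v0=C4 v1=G4 downbeat P5
bar 6: v0=D4 v1=E4 downbeat M2
bar 7: v0=E4 v1=F4 downbeat m2
bar 8: v0=E3 v1=C5 downbeat m6
bar 9: v0=F3 v1=F4 downbeat P8
  -> R4 @ bar 1 tick 0 v(0, 1): E3/F4 m2 untreated
  -> R7 @ bar 1 tick 2 v(1,): F4->G3 leap 10st
  -> R4 @ bar 2 tick 0 v(0, 1): F3/G3 M2 untreated
  -> R4 @ bar 3 tick 0 v(0, 1): G3/A3 M2 untreated
  -> R7 @ bar 3 tick 2 v(1,): A3->G4 leap 10st
  -> R4 @ bar 6 tick 0 v(0, 1): D4/E4 M2 untreated
  -> R4 @ bar 7 tick 0 v(0, 1): E4/F4 m2 untreated
  -> R7 @ bar 8 tick 2 v(1,): C5->G3 leap 17st
  -> R2 @ bar 9 tick 0 v(0, 1): E3/G3 m3 -> F3/F4 P8 similar
  -> R7 @ bar 9 tick 0 v(1,): G3->F4 leap 10st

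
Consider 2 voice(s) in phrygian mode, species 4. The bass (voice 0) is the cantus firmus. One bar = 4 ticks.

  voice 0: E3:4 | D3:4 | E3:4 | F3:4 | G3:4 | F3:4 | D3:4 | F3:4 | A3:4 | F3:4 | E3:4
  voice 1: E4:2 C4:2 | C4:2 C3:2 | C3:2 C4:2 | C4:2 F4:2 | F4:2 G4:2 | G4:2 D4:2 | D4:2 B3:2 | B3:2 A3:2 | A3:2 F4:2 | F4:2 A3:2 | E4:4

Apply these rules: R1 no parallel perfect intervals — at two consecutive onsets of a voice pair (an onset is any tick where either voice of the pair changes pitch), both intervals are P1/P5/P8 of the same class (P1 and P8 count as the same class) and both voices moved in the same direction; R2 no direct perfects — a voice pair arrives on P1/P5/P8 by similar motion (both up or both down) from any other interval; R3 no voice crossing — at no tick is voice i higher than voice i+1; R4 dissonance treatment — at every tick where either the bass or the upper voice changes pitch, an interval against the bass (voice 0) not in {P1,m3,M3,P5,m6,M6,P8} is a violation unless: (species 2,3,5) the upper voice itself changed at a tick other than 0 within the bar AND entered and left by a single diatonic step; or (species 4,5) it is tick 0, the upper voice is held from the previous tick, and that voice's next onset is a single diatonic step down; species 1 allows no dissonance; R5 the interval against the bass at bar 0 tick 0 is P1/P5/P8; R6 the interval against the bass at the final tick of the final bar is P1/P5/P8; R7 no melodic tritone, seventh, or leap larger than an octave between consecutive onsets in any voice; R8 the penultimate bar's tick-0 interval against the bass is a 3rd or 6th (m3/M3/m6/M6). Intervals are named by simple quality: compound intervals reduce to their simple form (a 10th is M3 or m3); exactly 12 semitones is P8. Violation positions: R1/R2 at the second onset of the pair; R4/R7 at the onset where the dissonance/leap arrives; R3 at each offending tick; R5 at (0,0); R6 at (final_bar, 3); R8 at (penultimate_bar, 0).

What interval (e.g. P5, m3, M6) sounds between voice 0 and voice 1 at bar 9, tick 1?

P8

voice 0=F3 voice 1=F4 -> P8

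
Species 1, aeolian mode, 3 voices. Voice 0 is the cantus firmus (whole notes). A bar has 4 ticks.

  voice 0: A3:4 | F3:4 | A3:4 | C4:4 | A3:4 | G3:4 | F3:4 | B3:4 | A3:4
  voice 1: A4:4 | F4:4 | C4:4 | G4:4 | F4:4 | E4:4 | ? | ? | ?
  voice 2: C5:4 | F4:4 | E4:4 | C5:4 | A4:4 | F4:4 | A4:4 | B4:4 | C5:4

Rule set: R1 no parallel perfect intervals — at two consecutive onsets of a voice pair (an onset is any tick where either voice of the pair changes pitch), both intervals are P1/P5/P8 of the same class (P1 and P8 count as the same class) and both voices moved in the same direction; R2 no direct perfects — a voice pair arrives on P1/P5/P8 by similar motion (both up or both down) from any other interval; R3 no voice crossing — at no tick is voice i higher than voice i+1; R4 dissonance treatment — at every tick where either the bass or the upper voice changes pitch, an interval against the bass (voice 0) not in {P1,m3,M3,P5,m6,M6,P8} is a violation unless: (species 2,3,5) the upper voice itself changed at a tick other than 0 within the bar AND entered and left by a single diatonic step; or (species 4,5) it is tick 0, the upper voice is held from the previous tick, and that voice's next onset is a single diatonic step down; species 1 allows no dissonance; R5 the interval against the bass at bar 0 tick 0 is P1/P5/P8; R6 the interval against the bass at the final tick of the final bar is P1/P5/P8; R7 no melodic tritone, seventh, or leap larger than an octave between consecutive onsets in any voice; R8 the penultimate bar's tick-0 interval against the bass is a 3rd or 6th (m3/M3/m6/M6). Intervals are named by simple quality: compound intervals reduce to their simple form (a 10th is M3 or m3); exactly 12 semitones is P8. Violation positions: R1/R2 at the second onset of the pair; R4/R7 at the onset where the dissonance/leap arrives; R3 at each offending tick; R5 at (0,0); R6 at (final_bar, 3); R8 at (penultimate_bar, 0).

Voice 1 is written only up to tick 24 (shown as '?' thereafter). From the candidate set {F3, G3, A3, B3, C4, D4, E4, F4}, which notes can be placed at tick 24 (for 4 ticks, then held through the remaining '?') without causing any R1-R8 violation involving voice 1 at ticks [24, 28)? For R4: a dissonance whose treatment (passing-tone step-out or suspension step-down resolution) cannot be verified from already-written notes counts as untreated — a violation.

{A3, D4, F4}

F3: violates R2,R7
G3: violates R4
A3: legal
B3: violates R4
C4: violates R2
D4: legal
E4: violates R4
F4: legal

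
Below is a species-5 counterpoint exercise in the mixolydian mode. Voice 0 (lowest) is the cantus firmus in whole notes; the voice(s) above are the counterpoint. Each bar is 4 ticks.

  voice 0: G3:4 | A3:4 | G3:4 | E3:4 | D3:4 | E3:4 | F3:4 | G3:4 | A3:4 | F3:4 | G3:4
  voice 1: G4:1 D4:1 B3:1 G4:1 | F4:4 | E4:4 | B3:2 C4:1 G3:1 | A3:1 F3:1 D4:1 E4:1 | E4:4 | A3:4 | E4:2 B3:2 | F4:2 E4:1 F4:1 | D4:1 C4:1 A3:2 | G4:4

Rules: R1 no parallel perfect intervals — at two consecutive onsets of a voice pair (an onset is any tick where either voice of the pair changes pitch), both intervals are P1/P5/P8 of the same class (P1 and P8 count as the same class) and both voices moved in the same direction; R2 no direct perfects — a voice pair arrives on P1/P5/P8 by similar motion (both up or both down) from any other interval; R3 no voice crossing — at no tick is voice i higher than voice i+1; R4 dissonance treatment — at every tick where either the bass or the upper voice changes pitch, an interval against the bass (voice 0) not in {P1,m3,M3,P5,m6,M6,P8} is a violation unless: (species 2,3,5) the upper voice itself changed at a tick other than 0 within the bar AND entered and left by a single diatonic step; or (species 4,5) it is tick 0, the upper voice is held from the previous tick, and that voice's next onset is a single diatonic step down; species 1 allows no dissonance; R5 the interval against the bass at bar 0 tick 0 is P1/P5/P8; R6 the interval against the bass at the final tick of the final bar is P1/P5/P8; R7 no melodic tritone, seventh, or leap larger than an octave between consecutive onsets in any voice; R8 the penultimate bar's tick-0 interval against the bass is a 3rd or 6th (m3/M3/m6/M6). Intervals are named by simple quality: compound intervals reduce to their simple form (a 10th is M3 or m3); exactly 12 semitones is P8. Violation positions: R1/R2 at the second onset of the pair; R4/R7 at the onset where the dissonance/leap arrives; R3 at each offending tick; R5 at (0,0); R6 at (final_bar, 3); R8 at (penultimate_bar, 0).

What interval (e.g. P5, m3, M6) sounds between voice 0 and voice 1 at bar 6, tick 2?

voice 0=F3 voice 1=A3 -> M3

M3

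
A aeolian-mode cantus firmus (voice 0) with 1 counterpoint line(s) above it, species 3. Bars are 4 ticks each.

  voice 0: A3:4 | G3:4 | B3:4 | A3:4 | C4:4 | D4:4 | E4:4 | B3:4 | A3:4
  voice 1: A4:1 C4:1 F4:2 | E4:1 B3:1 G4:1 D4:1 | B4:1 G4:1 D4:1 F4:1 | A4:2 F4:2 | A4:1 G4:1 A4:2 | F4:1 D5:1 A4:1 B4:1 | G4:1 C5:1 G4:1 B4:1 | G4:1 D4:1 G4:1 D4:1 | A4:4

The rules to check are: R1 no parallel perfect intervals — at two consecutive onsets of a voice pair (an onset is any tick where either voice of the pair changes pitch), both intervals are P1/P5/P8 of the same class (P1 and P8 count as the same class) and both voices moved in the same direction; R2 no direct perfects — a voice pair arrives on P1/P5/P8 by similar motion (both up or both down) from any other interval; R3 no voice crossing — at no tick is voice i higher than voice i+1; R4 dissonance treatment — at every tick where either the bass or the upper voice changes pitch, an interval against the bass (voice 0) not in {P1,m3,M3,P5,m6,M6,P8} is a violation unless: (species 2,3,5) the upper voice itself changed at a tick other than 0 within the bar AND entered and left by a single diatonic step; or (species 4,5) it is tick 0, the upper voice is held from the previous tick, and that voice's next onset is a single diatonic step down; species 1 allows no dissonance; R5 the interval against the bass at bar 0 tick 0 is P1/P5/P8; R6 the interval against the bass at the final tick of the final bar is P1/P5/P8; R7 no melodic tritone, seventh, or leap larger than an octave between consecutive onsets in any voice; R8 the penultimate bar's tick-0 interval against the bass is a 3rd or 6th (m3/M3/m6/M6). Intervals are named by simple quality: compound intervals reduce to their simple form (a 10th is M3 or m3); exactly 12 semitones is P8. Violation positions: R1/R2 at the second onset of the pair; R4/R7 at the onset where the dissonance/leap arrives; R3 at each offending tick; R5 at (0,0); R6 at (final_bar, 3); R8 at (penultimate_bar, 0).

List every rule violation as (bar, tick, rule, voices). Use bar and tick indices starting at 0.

(2, 0, R2, (0, 1))
(2, 3, R4, (0, 1))

bar 0: v0=A3 v1=A4 downbeat P8
bar 1: v0=G3 v1=E4 downbeat M6
bar 2: v0=B3 v1=B4 downbeat P8
bar 3: v0=A3 v1=A4 downbeat P8
bar 4: v0=C4 v1=A4 downbeat M6
bar 5: v0=D4 v1=F4 downbeat m3
bar 6: v0=E4 v1=G4 downbeat m3
bar 7: v0=B3 v1=G4 downbeat m6
bar 8: v0=A3 v1=A4 downbeat P8
  -> R2 @ bar 2 tick 0 v(0, 1): G3/D4 P5 -> B3/B4 P8 similar
  -> R4 @ bar 2 tick 3 v(0, 1): B3/F4 TT untreated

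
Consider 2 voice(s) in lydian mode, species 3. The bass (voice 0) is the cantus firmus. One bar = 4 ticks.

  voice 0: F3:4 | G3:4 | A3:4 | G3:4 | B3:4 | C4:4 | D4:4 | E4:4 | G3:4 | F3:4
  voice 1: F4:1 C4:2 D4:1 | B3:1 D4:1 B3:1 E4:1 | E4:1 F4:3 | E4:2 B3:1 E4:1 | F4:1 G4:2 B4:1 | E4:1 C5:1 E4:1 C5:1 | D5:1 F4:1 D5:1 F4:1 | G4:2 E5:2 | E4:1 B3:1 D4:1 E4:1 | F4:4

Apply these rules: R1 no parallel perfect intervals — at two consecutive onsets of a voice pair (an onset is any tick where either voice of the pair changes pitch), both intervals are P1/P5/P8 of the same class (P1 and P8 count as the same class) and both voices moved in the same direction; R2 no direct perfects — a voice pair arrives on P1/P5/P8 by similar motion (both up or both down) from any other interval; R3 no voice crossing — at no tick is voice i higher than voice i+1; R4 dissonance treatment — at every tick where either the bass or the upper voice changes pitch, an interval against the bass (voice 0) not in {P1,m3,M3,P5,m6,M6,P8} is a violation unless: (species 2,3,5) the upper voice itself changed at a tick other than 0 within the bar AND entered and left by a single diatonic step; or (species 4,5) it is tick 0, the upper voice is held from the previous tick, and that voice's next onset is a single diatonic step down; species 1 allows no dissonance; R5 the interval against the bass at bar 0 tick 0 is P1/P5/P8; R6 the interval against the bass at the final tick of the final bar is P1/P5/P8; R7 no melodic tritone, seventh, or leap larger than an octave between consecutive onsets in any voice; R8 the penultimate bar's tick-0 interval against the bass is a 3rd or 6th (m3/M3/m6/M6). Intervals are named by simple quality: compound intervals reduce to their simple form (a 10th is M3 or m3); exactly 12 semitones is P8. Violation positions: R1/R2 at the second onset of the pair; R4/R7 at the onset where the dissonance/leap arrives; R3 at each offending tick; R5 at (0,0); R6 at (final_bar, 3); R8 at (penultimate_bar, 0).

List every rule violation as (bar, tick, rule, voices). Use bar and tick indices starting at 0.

(4, 0, R4, (0, 1))
(6, 0, R1, (0, 1))

bar 0: v0=F3 v1=F4 downbeat P8
bar 1: v0=G3 v1=B3 downbeat M3
bar 2: v0=A3 v1=E4 downbeat P5
bar 3: v0=G3 v1=E4 downbeat M6
bar 4: v0=B3 v1=F4 downbeat TT
bar 5: v0=C4 v1=E4 downbeat M3
bar 6: v0=D4 v1=D5 downbeat P8
bar 7: v0=E4 v1=G4 downbeat m3
bar 8: v0=G3 v1=E4 downbeat M6
bar 9: v0=F3 v1=F4 downbeat P8
  -> R4 @ bar 4 tick 0 v(0, 1): B3/F4 TT untreated
  -> R1 @ bar 6 tick 0 v(0, 1): C4/C5 P8 -> D4/D5 P8 similar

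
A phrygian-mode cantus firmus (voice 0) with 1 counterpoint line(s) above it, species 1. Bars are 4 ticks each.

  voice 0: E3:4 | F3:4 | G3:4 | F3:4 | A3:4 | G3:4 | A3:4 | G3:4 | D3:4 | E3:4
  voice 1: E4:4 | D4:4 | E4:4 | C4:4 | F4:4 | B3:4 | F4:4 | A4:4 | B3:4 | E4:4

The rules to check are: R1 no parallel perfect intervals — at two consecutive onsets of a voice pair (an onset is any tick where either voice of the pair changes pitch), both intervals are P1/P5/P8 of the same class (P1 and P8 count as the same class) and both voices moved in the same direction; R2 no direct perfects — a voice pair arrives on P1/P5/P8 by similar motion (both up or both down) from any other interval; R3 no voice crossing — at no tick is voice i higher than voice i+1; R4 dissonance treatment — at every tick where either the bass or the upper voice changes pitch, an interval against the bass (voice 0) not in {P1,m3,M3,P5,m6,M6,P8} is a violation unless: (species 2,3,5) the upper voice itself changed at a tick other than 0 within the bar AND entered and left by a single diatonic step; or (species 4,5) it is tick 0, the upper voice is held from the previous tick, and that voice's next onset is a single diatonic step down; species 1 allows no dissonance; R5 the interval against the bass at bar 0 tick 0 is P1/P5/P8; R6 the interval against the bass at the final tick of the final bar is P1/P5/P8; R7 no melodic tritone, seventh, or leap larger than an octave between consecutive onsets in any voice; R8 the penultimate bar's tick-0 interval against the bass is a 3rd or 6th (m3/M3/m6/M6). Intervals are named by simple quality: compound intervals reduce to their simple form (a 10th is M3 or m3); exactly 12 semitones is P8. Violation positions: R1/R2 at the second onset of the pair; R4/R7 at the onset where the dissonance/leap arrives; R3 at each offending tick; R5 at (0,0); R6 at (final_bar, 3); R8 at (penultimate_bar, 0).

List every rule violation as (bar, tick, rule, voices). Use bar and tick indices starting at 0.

(3, 0, R2, (0, 1))
(5, 0, R7, (1,))
(6, 0, R7, (1,))
(7, 0, R4, (0, 1))
(8, 0, R7, (1,))
(9, 0, R2, (0, 1))

bar 0: v0=E3 v1=E4 downbeat P8
bar 1: v0=F3 v1=D4 downbeat M6
bar 2: v0=G3 v1=E4 downbeat M6
bar 3: v0=F3 v1=C4 downbeat P5
bar 4: v0=A3 v1=F4 downbeat m6
bar 5: v0=G3 v1=B3 downbeat M3
bar 6: v0=A3 v1=F4 downbeat m6
bar 7: v0=G3 v1=A4 downbeat M2
bar 8: v0=D3 v1=B3 downbeat M6
bar 9: v0=E3 v1=E4 downbeat P8
  -> R2 @ bar 3 tick 0 v(0, 1): G3/E4 M6 -> F3/C4 P5 similar
  -> R7 @ bar 5 tick 0 v(1,): F4->B3 leap 6st
  -> R7 @ bar 6 tick 0 v(1,): B3->F4 leap 6st
  -> R4 @ bar 7 tick 0 v(0, 1): G3/A4 M2 untreated
  -> R7 @ bar 8 tick 0 v(1,): A4->B3 leap 10st
  -> R2 @ bar 9 tick 0 v(0, 1): D3/B3 M6 -> E3/E4 P8 similar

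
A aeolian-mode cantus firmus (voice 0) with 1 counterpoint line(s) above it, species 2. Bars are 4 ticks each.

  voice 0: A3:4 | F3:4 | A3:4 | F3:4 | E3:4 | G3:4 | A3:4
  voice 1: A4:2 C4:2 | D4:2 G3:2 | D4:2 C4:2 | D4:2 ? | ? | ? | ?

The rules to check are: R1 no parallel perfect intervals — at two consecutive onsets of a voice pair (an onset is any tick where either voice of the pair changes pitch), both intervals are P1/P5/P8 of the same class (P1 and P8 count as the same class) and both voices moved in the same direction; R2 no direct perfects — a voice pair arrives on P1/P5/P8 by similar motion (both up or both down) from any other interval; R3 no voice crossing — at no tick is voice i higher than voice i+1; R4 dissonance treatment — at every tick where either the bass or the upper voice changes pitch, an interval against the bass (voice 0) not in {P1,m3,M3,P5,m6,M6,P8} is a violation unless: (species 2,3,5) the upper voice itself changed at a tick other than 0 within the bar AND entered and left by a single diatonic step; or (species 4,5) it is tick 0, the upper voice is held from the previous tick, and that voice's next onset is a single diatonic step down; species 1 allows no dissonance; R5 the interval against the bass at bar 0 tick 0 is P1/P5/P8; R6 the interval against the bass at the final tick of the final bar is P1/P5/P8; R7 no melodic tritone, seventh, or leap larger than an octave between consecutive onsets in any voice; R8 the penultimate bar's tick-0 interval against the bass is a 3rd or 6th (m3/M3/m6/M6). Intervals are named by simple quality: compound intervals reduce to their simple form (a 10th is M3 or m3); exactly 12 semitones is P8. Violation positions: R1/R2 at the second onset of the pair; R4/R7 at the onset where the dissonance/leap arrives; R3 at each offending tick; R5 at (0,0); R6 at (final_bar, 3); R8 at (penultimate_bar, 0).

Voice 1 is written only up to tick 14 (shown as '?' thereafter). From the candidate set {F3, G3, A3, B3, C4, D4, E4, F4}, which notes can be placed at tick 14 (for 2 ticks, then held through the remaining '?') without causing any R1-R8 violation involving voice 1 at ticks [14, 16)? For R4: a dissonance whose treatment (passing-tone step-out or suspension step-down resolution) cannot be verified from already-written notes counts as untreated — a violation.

F3: legal
G3: violates R4
A3: legal
B3: violates R4
C4: legal
D4: legal
E4: violates R4
F4: legal

{A3, C4, D4, F3, F4}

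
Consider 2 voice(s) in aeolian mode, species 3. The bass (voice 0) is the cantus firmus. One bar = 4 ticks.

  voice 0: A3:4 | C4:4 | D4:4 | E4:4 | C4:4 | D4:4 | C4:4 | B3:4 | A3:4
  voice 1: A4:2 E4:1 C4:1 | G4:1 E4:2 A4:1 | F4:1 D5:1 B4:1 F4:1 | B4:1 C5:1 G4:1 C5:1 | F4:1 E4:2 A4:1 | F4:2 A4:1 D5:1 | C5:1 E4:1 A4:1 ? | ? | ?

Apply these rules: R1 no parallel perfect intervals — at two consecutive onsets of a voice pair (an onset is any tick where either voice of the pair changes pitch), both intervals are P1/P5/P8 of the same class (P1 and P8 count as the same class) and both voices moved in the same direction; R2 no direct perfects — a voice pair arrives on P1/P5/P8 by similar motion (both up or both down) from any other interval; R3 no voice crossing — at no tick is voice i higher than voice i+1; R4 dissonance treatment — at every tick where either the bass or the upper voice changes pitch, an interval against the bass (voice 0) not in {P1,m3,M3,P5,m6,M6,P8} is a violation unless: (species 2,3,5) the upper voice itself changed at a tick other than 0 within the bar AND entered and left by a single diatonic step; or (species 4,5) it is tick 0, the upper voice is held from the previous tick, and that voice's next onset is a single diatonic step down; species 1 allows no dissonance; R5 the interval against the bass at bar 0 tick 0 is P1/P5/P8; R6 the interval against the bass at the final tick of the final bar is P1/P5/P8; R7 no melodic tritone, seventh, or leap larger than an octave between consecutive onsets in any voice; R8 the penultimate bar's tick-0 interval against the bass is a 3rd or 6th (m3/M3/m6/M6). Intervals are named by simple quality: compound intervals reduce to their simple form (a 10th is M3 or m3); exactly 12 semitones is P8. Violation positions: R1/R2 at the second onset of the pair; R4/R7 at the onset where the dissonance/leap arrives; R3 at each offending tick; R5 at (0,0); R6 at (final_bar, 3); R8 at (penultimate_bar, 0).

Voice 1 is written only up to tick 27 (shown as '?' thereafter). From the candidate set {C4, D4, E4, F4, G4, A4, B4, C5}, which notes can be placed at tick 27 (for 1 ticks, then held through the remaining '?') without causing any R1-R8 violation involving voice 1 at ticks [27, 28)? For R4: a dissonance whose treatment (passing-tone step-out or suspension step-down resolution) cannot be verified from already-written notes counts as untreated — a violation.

C4: legal
D4: violates R4
E4: legal
F4: violates R4
G4: legal
A4: legal
B4: violates R4
C5: legal

{A4, C4, C5, E4, G4}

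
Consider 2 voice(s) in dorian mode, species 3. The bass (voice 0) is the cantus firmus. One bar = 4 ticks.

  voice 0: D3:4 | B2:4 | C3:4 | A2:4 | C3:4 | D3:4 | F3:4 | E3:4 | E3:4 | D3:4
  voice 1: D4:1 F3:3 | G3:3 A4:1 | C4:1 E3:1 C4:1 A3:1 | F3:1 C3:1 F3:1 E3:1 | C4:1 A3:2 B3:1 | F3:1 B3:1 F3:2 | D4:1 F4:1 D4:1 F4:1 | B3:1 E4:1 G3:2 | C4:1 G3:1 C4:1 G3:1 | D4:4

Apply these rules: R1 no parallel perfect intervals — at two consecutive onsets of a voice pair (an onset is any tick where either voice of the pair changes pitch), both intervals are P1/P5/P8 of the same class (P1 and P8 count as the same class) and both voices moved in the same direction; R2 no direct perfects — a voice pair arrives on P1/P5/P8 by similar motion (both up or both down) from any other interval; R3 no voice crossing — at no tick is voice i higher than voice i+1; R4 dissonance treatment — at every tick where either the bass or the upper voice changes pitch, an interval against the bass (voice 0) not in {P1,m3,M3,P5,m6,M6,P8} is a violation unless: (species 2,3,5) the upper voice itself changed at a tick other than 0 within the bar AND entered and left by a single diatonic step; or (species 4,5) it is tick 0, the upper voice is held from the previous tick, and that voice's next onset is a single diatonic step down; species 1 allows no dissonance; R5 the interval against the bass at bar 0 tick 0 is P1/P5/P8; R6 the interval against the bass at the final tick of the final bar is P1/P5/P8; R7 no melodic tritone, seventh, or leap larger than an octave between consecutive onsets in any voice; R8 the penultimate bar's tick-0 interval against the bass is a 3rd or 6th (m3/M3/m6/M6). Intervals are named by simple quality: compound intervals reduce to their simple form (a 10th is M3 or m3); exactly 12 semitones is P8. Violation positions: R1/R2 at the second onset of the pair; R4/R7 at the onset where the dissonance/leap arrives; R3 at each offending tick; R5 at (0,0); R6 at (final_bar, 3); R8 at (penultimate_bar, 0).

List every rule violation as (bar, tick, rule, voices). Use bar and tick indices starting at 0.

bar 0: v0=D3 v1=D4 downbeat P8
bar 1: v0=B2 v1=G3 downbeat m6
bar 2: v0=C3 v1=C4 downbeat P8
bar 3: v0=A2 v1=F3 downbeat m6
bar 4: v0=C3 v1=C4 downbeat P8
bar 5: v0=D3 v1=F3 downbeat m3
bar 6: v0=F3 v1=D4 downbeat M6
bar 7: v0=E3 v1=B3 downbeat P5
bar 8: v0=E3 v1=C4 downbeat m6
bar 9: v0=D3 v1=D4 downbeat P8
  -> R4 @ bar 1 tick 3 v(0, 1): B2/A4 m7 untreated
  -> R7 @ bar 1 tick 3 v(1,): G3->A4 leap 14st
  -> R2 @ bar 4 tick 0 v(0, 1): A2/E3 P5 -> C3/C4 P8 similar
  -> R4 @ bar 4 tick 3 v(0, 1): C3/B3 M7 untreated
  -> R7 @ bar 5 tick 0 v(1,): B3->F3 leap 6st
  -> R7 @ bar 5 tick 1 v(1,): F3->B3 leap 6st
  -> R7 @ bar 5 tick 2 v(1,): B3->F3 leap 6st
  -> R2 @ bar 7 tick 0 v(0, 1): F3/F4 P8 -> E3/B3 P5 similar
  -> R7 @ bar 7 tick 0 v(1,): F4->B3 leap 6st

(1, 3, R4, (0, 1))
(1, 3, R7, (1,))
(4, 0, R2, (0, 1))
(4, 3, R4, (0, 1))
(5, 0, R7, (1,))
(5, 1, R7, (1,))
(5, 2, R7, (1,))
(7, 0, R2, (0, 1))
(7, 0, R7, (1,))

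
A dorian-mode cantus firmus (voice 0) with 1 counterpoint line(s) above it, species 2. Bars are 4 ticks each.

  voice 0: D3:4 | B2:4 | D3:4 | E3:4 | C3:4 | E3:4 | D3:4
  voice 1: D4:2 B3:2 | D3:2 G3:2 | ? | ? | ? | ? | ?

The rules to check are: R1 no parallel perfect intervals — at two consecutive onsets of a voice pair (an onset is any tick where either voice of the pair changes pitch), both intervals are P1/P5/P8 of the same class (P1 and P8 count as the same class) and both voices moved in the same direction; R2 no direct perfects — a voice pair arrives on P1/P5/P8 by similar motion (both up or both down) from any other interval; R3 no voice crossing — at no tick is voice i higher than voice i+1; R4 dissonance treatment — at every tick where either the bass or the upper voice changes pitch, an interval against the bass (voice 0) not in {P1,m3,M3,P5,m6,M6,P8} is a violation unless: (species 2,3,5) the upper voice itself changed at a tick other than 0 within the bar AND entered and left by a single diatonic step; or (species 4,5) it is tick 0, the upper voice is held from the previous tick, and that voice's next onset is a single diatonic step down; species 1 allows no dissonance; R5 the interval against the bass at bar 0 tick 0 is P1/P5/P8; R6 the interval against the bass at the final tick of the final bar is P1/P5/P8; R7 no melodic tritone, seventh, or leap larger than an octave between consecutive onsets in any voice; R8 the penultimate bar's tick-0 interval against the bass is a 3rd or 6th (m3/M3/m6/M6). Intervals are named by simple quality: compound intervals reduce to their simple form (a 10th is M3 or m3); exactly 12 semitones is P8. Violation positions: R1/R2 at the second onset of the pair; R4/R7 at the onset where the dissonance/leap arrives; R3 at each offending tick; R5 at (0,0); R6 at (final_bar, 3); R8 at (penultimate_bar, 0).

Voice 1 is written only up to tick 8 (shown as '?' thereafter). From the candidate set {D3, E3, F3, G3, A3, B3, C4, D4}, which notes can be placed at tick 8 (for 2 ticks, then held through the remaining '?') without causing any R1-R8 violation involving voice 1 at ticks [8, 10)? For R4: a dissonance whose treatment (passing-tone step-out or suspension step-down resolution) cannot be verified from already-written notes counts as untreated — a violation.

D3: legal
E3: violates R4
F3: legal
G3: violates R4
A3: violates R2
B3: legal
C4: violates R4
D4: violates R2

{B3, D3, F3}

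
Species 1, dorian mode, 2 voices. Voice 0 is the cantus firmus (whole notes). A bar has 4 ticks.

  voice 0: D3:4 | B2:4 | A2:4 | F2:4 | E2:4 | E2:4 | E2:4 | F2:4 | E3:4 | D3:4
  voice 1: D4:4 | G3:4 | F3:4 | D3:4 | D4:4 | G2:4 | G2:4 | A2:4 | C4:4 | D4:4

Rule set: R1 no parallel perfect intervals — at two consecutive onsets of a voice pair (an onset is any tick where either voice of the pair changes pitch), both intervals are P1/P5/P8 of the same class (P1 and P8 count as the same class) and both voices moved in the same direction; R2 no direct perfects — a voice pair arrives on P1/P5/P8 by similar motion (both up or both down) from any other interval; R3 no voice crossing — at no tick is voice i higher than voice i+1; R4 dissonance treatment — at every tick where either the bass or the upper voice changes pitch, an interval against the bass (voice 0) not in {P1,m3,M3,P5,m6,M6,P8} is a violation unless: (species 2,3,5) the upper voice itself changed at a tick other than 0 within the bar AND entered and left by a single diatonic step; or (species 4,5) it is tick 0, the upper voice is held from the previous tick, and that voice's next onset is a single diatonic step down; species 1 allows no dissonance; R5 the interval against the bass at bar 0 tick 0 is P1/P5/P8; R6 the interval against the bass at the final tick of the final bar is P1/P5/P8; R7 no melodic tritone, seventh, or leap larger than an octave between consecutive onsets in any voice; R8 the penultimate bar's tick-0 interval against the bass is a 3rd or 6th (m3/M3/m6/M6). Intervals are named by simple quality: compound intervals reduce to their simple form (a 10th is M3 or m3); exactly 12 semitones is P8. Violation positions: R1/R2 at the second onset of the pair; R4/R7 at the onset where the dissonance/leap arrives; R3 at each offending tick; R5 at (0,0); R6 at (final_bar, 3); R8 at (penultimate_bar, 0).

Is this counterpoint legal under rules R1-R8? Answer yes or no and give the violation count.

No (4 violations)

bar 0: v0=D3 v1=D4 (P8)
bar 1: v0=B2 v1=G3 (m6)
bar 2: v0=A2 v1=F3 (m6)
bar 3: v0=F2 v1=D3 (M6)
bar 4: v0=E2 v1=D4 (m7)
bar 5: v0=E2 v1=G2 (m3)
bar 6: v0=E2 v1=G2 (m3)
bar 7: v0=F2 v1=A2 (M3)
bar 8: v0=E3 v1=C4 (m6)
bar 9: v0=D3 v1=D4 (P8)
  R4 @ bar4.0: E2/D4 m7 untreated
  R7 @ bar5.0: D4->G2 leap 19st
  R7 @ bar8.0: F2->E3 leap 11st
  R7 @ bar8.0: A2->C4 leap 15st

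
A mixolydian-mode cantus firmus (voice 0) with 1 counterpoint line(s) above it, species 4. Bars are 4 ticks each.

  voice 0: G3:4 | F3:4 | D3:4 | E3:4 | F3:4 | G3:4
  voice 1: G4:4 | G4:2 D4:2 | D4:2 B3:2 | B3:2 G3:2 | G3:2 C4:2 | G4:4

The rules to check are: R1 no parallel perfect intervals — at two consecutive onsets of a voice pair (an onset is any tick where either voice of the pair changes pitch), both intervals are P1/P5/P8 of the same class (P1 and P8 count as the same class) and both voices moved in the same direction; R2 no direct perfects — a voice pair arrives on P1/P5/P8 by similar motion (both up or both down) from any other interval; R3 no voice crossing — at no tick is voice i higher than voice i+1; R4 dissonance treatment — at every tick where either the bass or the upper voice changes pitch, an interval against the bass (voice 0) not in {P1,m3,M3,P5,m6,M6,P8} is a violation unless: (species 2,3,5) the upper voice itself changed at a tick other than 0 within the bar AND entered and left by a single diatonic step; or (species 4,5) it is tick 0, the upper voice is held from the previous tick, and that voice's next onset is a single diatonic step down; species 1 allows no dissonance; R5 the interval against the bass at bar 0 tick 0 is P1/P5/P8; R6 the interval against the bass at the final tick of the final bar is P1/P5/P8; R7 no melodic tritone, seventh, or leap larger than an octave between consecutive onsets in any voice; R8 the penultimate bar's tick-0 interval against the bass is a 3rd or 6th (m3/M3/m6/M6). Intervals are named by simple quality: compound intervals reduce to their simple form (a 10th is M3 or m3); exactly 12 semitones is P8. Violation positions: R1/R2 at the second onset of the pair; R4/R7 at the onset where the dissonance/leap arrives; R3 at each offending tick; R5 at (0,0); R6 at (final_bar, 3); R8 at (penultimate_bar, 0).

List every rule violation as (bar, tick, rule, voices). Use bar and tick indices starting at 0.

bar 0: v0=G3 v1=G4 downbeat P8
bar 1: v0=F3 v1=G4 downbeat M2
bar 2: v0=D3 v1=D4 downbeat P8
bar 3: v0=E3 v1=B3 downbeat P5
bar 4: v0=F3 v1=G3 downbeat M2
bar 5: v0=G3 v1=G4 downbeat P8
  -> R4 @ bar 1 tick 0 v(0, 1): F3/G4 M2 untreated
  -> R4 @ bar 4 tick 0 v(0, 1): F3/G3 M2 untreated
  -> R8 @ bar 4 tick 0 v(0, 1): penult M2 not 3rd/6th
  -> R2 @ bar 5 tick 0 v(0, 1): F3/C4 P5 -> G3/G4 P8 similar

(1, 0, R4, (0, 1))
(4, 0, R4, (0, 1))
(4, 0, R8, (0, 1))
(5, 0, R2, (0, 1))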